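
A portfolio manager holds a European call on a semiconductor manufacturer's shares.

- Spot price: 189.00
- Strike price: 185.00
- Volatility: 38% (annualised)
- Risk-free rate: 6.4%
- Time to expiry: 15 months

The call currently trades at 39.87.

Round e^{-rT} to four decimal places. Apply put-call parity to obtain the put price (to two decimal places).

21.64

exp(−rT) = exp(−0.064·1.25) = 0.9231
Put-call parity: C − P = S − K·e^(−rT) = 189 − 185·0.9231 = 189 − 170.7735 = 18.2265
P = C − (C − P) = 39.87 − (18.2265) = 21.6435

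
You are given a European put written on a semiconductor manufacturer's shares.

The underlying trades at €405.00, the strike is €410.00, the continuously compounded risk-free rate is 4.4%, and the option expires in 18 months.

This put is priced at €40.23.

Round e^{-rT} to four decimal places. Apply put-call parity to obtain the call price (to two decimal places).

e^(−rT) = e^(−0.044·1.5) = 0.9361
Put-call parity: C − P = S − K·e^(−rT) = 405 − 410·0.9361 = 405 − 383.8010 = 21.1990
C = P + (C − P) = 40.23 + (21.1990) = 61.4290

€61.43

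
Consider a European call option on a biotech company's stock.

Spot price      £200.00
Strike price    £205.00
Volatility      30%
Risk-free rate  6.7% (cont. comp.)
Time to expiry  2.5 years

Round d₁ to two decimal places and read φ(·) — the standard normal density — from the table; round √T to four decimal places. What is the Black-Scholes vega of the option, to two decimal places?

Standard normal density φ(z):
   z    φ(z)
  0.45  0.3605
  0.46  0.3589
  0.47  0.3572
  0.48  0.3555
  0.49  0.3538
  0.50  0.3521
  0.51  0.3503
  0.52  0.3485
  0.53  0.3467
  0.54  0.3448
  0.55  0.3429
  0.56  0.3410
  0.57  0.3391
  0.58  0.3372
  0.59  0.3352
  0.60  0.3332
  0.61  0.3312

σ√T = 0.3 × 1.5811 = 0.4743
d₁ = [ln(200/205) + (0.067 + 0.3²/2)·2.5] / 0.4743 = [-0.0247 + 0.2800] / 0.4743 = 0.5382 → 0.54
√T = √2.5 = 1.5811
φ(d₁) = φ(0.54) = 0.3448
vega = S·φ(d₁)·√T = 200·0.3448·1.5811 = 109.0327
(Call and put vega coincide under Black-Scholes.)

109.03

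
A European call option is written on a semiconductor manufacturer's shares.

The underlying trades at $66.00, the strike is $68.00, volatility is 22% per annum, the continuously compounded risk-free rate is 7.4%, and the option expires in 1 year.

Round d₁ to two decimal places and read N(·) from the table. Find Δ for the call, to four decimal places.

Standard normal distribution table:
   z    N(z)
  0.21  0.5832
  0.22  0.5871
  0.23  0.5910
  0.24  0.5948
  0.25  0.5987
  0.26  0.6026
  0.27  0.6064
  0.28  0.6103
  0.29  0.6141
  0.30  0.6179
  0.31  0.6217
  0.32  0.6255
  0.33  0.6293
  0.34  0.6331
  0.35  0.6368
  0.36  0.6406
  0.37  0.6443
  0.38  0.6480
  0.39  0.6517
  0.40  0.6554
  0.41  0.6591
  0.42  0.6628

σ√T = 0.22 × 1.0000 = 0.2200
d₁ = [ln(66/68) + (0.074 + 0.22²/2)·1] / 0.2200 = [-0.0299 + 0.0982] / 0.2200 = 0.3107 ⇒ 0.31
N(d₁) = N(0.31) = 0.6217
Δ_call = N(d₁) = 0.6217

0.6217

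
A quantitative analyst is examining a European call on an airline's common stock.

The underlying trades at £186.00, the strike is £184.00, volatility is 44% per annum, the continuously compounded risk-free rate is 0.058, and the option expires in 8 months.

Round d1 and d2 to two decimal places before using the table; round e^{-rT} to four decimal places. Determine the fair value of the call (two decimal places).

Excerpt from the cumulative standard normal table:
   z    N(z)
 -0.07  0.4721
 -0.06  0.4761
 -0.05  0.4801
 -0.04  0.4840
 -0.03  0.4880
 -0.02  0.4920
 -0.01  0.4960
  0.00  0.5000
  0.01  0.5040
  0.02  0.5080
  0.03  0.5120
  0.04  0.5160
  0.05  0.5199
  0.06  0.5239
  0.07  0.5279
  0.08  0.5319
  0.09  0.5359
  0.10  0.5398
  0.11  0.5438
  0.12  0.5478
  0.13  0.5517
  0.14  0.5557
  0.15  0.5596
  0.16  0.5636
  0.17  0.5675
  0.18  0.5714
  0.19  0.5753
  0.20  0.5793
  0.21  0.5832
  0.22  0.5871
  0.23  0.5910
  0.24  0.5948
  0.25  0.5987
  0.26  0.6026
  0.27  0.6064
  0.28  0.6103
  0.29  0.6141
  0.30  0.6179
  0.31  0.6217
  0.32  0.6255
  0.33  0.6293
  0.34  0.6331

σ√T = 0.44·√0.6667 = 0.3593
d₁ = [ln(186/184) + (0.058 + 0.44²/2)·0.6667] / 0.3593 = [0.0108 + 0.1032] / 0.3593 = 0.3174 → 0.32
d₂ = d₁ − σ√T = 0.3174 − 0.3593 = -0.0419 → -0.04
exp(−rT) = exp(−0.058·0.6667) = 0.9621
N(d₁) = N(0.32) = 0.6255;  N(d₂) = N(-0.04) = 0.4840
C = 186·0.6255 − 184·0.9621·0.4840 = 116.3430 − 85.6808 = 30.6622

£30.66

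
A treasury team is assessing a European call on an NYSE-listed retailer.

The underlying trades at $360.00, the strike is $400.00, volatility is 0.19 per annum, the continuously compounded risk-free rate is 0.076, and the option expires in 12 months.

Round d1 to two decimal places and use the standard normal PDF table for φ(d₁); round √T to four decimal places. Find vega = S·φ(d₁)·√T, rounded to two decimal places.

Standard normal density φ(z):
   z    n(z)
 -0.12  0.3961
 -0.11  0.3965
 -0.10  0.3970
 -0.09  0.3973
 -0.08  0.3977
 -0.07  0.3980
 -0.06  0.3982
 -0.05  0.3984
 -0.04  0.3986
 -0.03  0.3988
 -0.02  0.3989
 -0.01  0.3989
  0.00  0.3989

143.35

σ√T = 0.19·√1 = 0.1900
ln(S/K) + (r + σ²/2)T = ln(360/400) + (0.076 + 0.19²/2)·1 = -0.1054 + 0.0940 = -0.0113
d₁ = -0.0113 / 0.1900 = -0.0595 ≈ -0.06
√T = √1 = 1.0000
φ(d₁) = φ(-0.06) = 0.3982
vega = S·φ(d₁)·√T = 360·0.3982·1.0000 = 143.3520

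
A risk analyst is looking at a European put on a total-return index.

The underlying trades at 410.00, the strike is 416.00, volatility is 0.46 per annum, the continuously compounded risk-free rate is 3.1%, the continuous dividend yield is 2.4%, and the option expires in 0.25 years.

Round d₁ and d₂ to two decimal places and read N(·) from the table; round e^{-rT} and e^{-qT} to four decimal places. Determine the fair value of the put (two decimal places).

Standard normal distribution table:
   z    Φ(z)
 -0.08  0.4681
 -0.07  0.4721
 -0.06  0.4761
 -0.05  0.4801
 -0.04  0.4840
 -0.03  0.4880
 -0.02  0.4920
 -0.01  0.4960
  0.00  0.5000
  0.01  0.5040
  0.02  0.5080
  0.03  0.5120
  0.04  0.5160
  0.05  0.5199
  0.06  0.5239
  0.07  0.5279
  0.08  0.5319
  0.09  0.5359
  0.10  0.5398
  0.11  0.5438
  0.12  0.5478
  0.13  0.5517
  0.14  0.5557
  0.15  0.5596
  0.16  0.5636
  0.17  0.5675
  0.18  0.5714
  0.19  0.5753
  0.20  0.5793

σ√T = 0.46 × 0.5000 = 0.2300
d₁ = [ln(410/416) + (0.031 − 0.024 + ½·0.46²)·0.25] / (σ√T) = (-0.0145 + 0.0282) / 0.2300 = 0.0594 → 0.06
d₂ = 0.0594 − 0.2300 = -0.1706 → -0.17
exp(−qT) = exp(−0.024·0.25) = 0.9940;  exp(−rT) = exp(−0.031·0.25) = 0.9923
P = 416·0.9923·N(0.17) − 410·0.9940·N(-0.06) = 416·0.9923·0.5675 − 410·0.9940·0.4761 = 234.2622 − 194.0298 = 40.2324

40.23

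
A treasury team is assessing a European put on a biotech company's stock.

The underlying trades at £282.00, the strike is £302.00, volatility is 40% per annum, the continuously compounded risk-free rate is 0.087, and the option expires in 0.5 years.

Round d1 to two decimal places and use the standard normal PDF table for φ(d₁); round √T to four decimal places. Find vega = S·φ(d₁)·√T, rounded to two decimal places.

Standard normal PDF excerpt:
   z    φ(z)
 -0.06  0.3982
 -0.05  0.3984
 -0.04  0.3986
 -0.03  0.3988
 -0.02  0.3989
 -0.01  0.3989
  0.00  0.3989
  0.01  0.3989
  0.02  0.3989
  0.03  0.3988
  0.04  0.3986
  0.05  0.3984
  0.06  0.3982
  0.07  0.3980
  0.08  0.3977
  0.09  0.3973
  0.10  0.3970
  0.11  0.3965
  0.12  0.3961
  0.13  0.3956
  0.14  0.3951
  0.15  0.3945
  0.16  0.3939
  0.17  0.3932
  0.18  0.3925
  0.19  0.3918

79.44

T = 0.5;  σ√T = 0.2828
d₁ = [ln(282/302) + (0.087 + 0.4²/2)·0.5] / 0.2828 = [-0.0685 + 0.0835] / 0.2828 = 0.0530 which rounds to 0.05
√T = √0.5 = 0.7071
φ(d₁) = φ(0.05) = 0.3984
vega = S·φ(d₁)·√T = 282·0.3984·0.7071 = 79.4418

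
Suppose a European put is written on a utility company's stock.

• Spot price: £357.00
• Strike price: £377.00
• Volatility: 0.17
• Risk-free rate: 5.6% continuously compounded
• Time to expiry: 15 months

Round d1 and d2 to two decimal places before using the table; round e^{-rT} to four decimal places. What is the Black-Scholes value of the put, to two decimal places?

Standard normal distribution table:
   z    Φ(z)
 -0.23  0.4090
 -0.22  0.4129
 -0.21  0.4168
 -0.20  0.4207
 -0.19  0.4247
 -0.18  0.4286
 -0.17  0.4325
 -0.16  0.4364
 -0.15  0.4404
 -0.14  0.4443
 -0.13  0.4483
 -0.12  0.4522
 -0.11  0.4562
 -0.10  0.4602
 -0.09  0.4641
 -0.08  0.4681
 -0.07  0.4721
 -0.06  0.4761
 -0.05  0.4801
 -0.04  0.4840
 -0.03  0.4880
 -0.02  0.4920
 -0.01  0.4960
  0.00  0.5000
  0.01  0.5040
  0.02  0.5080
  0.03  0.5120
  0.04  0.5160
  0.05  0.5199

σ√T = 0.17·√1.25 = 0.1901
ln(S/K) + (r + σ²/2)T = ln(357/377) + (0.056 + 0.17²/2)·1.25 = -0.0545 + 0.0881 = 0.0336
d₁ = 0.0336 / 0.1901 = 0.1765 ≈ 0.18
d₂ = d₁ − σ√T = 0.1765 − 0.1901 = -0.0135 ≈ -0.01
exp(−rT) = exp(−0.056·1.25) = 0.9324
N(−d₂) = N(0.01) = 0.5040;  N(−d₁) = N(-0.18) = 0.4286
P = 377·0.9324·0.5040 − 357·0.4286 = 177.1635 − 153.0102 = 24.1533

£24.15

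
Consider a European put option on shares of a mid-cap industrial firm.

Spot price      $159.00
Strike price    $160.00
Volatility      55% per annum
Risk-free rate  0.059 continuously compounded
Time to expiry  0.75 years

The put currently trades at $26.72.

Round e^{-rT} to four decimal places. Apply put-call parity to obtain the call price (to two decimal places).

$32.65

exp(−rT) = exp(−0.059·0.75) = 0.9567
Put-call parity: C − P = S − K·e^(−rT) = 159 − 160·0.9567 = 159 − 153.0720 = 5.9280
C = P + (C − P) = 26.72 + (5.9280) = 32.6480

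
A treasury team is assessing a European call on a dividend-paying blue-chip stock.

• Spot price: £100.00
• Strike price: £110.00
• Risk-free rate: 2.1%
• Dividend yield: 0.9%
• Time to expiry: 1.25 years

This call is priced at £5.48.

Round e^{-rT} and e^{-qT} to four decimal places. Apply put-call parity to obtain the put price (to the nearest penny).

£13.75

e^(−qT) = e^(−0.009·1.25) = 0.9888;  e^(−rT) = e^(−0.021·1.25) = 0.9741
Put-call parity: C − P = S·e^(−qT) − K·e^(−rT) = 100·0.9888 − 110·0.9741 = 98.8800 − 107.1510 = -8.2710
P = C − (C − P) = 5.48 − (-8.2710) = 13.7510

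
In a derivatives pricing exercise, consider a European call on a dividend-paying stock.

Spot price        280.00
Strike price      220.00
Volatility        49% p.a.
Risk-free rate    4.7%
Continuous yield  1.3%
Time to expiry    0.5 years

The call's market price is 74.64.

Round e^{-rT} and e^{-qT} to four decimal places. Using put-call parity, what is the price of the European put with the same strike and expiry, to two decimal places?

11.36

e^(−qT) = e^(−0.013·0.5) = 0.9935;  e^(−rT) = e^(−0.047·0.5) = 0.9768
Put-call parity: C − P = S·e^(−qT) − K·e^(−rT) = 280·0.9935 − 220·0.9768 = 278.1800 − 214.8960 = 63.2840
P = C − (C − P) = 74.64 − (63.2840) = 11.3560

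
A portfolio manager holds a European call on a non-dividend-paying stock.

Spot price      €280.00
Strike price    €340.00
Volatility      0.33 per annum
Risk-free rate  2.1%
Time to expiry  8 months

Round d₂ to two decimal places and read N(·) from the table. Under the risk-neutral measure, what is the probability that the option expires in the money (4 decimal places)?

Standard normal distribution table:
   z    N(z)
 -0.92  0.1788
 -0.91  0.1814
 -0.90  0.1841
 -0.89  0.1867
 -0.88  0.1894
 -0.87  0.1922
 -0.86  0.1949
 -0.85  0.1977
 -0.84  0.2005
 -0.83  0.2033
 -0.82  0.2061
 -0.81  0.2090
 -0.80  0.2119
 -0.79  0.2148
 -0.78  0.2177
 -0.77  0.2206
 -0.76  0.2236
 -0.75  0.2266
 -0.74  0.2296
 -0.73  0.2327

σ√T = 0.33 × 0.8165 = 0.2694
ln(S/K) + (r + σ²/2)T = ln(280/340) + (0.021 + 0.33²/2)·0.6667 = -0.1942 + 0.0503 = -0.1439
d₁ = -0.1439 / 0.2694 = -0.5339 → -0.53
d₂ = d₁ − σ√T = -0.5339 − 0.2694 = -0.8033 → -0.80
Pr(exercise) under Q = N(d₂) = 0.2119

0.2119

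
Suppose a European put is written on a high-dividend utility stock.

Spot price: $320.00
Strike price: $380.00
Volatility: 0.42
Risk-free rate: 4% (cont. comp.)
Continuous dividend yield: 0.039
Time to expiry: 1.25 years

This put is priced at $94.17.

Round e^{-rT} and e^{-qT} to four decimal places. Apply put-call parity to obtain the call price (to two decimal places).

e^(−qT) = e^(−0.039·1.25) = 0.9524;  e^(−rT) = e^(−0.04·1.25) = 0.9512
Put-call parity: C − P = S·e^(−qT) − K·e^(−rT) = 320·0.9524 − 380·0.9512 = 304.7680 − 361.4560 = -56.6880
C = P + (C − P) = 94.17 + (-56.6880) = 37.4820

$37.48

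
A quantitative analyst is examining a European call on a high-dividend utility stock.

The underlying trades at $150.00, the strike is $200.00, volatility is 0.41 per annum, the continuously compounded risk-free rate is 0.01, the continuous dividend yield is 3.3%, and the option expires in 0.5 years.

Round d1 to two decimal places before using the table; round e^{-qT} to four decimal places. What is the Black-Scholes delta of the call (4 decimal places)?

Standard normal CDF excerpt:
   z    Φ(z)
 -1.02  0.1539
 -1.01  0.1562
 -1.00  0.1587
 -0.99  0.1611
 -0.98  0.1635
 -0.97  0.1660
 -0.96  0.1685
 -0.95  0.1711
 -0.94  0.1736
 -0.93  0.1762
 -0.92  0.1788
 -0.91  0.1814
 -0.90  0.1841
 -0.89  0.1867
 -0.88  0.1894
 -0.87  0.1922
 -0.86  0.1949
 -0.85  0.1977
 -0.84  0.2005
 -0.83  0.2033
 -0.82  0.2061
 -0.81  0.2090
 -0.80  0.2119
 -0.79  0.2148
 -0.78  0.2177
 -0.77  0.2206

σ√T = 0.41 × 0.7071 = 0.2899
ln(S/K) + (r − q + σ²/2)T = ln(150/200) + (0.01 − 0.033 + 0.41²/2)·0.5 = -0.2877 + 0.0305 = -0.2572
d₁ = -0.2572 / 0.2899 = -0.8870 → -0.89
N(d₁) = N(-0.89) = 0.1867
Δ_call = exp(−qT)·N(d₁) = 0.9836·0.1867 = 0.1836

0.1836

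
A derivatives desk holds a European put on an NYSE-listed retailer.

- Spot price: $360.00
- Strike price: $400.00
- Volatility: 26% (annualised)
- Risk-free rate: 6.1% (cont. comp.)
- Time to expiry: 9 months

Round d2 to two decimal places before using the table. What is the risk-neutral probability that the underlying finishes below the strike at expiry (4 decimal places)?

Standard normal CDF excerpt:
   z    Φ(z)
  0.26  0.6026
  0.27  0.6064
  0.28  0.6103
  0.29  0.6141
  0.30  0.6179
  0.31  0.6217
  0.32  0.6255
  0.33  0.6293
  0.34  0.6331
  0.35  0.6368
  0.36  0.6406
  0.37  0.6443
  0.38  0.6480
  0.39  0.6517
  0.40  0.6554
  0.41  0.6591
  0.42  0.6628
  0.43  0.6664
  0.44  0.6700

0.6480

T = 0.75;  σ√T = 0.2252
d₁ = [ln(360/400) + (0.061 + ½·0.26²)·0.75] / (σ√T) = (-0.1054 + 0.0711) / 0.2252 = -0.1522 ⇒ -0.15
d₂ = -0.1522 − 0.2252 = -0.3773 ⇒ -0.38
Pr(exercise) under Q = N(−d₂) = N(0.38) = 0.6480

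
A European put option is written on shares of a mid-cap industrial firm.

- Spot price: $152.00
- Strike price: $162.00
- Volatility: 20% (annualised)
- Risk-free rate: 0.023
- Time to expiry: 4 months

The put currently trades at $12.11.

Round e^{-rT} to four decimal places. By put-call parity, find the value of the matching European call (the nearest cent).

$3.34

exp(−rT) = exp(−0.023·0.3333) = 0.9924
Put-call parity: C − P = S − K·e^(−rT) = 152 − 162·0.9924 = 152 − 160.7688 = -8.7688
C = P + (C − P) = 12.11 + (-8.7688) = 3.3412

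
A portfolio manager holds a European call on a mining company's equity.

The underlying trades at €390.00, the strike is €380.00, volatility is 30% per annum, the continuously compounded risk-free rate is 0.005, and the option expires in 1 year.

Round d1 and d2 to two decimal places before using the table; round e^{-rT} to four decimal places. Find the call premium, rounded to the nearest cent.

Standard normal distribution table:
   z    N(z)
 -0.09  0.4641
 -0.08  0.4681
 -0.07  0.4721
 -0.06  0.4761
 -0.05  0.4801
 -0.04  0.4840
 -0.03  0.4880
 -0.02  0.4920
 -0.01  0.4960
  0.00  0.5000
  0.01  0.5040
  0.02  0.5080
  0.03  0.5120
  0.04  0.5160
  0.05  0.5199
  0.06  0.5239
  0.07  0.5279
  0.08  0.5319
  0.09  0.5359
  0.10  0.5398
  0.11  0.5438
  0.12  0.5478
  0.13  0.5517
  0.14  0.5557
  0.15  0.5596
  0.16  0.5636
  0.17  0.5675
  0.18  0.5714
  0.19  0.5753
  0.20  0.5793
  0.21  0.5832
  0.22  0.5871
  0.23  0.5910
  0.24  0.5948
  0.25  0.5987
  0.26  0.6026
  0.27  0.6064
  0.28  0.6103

€51.97

T = 1;  σ√T = 0.3000
ln(S/K) + (r + σ²/2)T = ln(390/380) + (0.005 + 0.3²/2)·1 = 0.0260 + 0.0500 = 0.0760
d₁ = 0.0760 / 0.3000 = 0.2533 ⇒ 0.25
d₂ = d₁ − σ√T = 0.2533 − 0.3000 = -0.0467 ⇒ -0.05
e^(−rT) = e^(−0.005·1) = 0.9950
N(d₁) = N(0.25) = 0.5987;  N(d₂) = N(-0.05) = 0.4801
C = 390·0.5987 − 380·0.9950·0.4801 = 233.4930 − 181.5258 = 51.9672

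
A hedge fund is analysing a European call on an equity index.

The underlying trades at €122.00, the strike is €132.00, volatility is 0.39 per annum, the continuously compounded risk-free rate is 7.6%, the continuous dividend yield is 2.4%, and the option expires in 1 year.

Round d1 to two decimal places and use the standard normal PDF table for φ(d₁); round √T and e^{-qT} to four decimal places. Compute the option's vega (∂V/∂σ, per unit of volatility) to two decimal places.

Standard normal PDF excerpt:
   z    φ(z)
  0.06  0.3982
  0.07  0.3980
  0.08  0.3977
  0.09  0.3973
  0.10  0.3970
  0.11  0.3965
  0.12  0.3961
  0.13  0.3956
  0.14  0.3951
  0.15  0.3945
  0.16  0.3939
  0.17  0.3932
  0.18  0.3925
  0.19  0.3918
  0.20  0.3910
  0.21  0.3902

T = 1;  σ√T = 0.3900
d₁ = [ln(122/132) + (0.076 − 0.024 + ½·0.39²)·1] / (σ√T) = (-0.0788 + 0.1280) / 0.3900 = 0.1263 → 0.13
√T = √1 = 1.0000
φ(d₁) = φ(0.13) = 0.3956
e^(−qT) = e^(−0.024·1) = 0.9763
vega = S·e^(−qT)·φ(d₁)·√T = 122·0.9763·0.3956·1.0000 = 47.1194

47.12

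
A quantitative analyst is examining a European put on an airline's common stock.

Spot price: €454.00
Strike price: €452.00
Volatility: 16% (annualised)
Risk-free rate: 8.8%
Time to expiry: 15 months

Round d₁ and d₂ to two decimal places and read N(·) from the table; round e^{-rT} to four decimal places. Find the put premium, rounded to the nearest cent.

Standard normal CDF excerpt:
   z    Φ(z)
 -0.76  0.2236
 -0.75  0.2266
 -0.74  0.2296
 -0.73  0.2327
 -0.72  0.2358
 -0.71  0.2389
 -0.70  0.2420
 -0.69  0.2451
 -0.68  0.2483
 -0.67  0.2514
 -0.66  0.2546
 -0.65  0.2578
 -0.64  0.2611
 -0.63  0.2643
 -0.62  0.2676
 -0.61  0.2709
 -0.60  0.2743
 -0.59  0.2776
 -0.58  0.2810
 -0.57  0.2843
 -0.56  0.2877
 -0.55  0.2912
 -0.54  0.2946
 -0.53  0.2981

σ√T = 0.16·√1.25 = 0.1789
d₁ = [ln(454/452) + (0.088 + 0.16²/2)·1.25] / 0.1789 = [0.0044 + 0.1260] / 0.1789 = 0.7290 → 0.73
d₂ = d₁ − σ√T = 0.7290 − 0.1789 = 0.5502 → 0.55
exp(−rT) = exp(−0.088·1.25) = 0.8958
N(−d₂) = N(-0.55) = 0.2912;  N(−d₁) = N(-0.73) = 0.2327
P = 452·0.8958·0.2912 − 454·0.2327 = 117.9073 − 105.6458 = 12.2615

€12.26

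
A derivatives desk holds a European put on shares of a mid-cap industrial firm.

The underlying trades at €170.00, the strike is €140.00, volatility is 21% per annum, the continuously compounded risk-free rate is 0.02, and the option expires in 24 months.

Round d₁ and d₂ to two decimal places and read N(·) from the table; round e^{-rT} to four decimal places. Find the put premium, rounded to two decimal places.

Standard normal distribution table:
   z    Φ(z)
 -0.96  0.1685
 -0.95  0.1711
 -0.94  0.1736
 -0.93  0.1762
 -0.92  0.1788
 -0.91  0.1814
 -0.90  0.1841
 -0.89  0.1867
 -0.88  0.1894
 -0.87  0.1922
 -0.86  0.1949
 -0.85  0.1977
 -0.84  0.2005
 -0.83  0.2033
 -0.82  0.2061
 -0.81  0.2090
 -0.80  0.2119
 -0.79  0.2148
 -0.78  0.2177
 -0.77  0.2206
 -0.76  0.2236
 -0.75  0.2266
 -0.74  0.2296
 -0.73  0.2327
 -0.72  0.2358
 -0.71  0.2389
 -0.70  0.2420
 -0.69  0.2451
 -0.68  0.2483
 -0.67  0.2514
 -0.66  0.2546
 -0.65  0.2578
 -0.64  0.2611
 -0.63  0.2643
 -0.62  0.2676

σ√T = 0.21·√2 = 0.2970
d₁ = [ln(170/140) + (0.02 + 0.21²/2)·2] / 0.2970 = [0.1942 + 0.0841] / 0.2970 = 0.9369 ⇒ 0.94
d₂ = d₁ − σ√T = 0.9369 − 0.2970 = 0.6400 ⇒ 0.64
e^(−rT) = e^(−0.02·2) = 0.9608
N(−d₂) = N(-0.64) = 0.2611;  N(−d₁) = N(-0.94) = 0.1736
P = 140·0.9608·0.2611 − 170·0.1736 = 35.1211 − 29.5120 = 5.6091

€5.61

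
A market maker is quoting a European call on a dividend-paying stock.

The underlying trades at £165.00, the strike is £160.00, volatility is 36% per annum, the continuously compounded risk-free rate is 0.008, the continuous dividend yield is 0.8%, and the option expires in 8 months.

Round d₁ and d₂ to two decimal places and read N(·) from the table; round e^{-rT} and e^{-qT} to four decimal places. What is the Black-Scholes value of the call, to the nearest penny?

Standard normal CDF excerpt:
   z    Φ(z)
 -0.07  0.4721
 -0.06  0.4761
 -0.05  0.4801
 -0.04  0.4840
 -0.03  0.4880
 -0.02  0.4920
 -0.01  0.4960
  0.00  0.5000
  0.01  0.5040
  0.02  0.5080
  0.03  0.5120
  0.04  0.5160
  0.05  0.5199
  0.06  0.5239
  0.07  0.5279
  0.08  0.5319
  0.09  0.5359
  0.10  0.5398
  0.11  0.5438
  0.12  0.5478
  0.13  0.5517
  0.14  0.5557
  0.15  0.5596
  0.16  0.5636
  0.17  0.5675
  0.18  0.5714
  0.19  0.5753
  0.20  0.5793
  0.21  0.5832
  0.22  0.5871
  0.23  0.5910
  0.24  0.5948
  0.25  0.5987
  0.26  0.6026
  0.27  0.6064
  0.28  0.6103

T = 0.6667;  σ√T = 0.2939
d₁ = [ln(165/160) + (0.008 − 0.008 + ½·0.36²)·0.6667] / (σ√T) = (0.0308 + 0.0432) / 0.2939 = 0.2517 which rounds to 0.25
d₂ = 0.2517 − 0.2939 = -0.0423 which rounds to -0.04
exp(−qT) = exp(−0.008·0.6667) = 0.9947;  exp(−rT) = exp(−0.008·0.6667) = 0.9947
C = 165·0.9947·N(0.25) − 160·0.9947·N(-0.04) = 165·0.9947·0.5987 − 160·0.9947·0.4840 = 98.2619 − 77.0296 = 21.2324

£21.23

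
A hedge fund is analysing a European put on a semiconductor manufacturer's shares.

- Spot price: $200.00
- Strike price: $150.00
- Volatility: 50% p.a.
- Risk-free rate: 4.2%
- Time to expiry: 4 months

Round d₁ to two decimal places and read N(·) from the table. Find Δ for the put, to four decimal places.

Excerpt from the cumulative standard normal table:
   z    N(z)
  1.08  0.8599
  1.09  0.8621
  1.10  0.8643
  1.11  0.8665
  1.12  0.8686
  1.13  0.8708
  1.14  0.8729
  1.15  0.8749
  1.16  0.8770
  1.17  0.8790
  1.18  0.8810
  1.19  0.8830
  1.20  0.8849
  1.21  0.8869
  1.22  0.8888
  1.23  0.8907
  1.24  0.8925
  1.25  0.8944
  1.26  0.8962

σ√T = 0.5 × 0.5774 = 0.2887
ln(S/K) + (r + σ²/2)T = ln(200/150) + (0.042 + 0.5²/2)·0.3333 = 0.2877 + 0.0557 = 0.3433
d₁ = 0.3433 / 0.2887 = 1.1894 ⇒ 1.19
N(d₁) = N(1.19) = 0.8830
Δ_put = N(d₁) − 1 = 0.8830 − 1 = -0.1170

-0.1170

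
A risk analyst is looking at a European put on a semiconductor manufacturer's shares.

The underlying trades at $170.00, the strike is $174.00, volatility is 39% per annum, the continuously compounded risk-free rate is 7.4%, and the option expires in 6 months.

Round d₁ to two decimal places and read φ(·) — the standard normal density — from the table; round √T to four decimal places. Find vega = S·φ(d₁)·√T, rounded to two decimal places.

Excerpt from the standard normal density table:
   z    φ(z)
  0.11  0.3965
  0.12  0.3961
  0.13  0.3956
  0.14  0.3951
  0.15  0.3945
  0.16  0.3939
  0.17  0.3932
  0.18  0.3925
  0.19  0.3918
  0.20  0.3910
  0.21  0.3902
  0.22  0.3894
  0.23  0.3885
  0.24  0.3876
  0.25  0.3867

47.10

T = 0.5;  σ√T = 0.2758
d₁ = [ln(170/174) + (0.074 + 0.39²/2)·0.5] / 0.2758 = [-0.0233 + 0.0750] / 0.2758 = 0.1877 which rounds to 0.19
√T = √0.5 = 0.7071
φ(d₁) = φ(0.19) = 0.3918
vega = S·φ(d₁)·√T = 170·0.3918·0.7071 = 47.0971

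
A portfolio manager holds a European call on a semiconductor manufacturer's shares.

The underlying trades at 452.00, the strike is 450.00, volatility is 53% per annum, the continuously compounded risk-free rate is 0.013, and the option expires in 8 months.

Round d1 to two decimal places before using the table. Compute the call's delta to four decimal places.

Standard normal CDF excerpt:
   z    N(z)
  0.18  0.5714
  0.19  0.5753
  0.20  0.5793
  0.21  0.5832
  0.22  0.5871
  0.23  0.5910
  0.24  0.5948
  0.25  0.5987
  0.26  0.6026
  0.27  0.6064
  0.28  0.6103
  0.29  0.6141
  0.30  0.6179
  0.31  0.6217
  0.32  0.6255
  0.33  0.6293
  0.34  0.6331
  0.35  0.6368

0.5987

σ√T = 0.53·√0.6667 = 0.4327
ln(S/K) + (r + σ²/2)T = ln(452/450) + (0.013 + 0.53²/2)·0.6667 = 0.0044 + 0.1023 = 0.1067
d₁ = 0.1067 / 0.4327 = 0.2466 which rounds to 0.25
N(d₁) = N(0.25) = 0.5987
Δ_call = N(d₁) = 0.5987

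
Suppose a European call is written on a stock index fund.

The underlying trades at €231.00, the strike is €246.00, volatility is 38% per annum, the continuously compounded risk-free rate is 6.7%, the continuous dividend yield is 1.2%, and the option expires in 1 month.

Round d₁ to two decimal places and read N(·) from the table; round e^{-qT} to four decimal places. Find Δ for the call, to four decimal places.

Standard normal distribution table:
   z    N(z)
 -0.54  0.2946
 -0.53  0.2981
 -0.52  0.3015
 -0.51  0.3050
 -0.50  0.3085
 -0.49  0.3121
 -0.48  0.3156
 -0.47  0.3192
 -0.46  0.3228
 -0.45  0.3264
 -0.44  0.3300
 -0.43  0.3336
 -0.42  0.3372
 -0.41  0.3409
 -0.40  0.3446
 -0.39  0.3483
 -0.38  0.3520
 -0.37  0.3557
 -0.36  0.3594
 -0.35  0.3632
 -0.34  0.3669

T = 0.08333;  σ√T = 0.1097
d₁ = [ln(231/246) + (0.067 − 0.012 + 0.38²/2)·0.08333] / 0.1097 = [-0.0629 + 0.0106] / 0.1097 = -0.4769 → -0.48
N(d₁) = N(-0.48) = 0.3156
Δ_call = exp(−qT)·N(d₁) = 0.9990·0.3156 = 0.3153

0.3153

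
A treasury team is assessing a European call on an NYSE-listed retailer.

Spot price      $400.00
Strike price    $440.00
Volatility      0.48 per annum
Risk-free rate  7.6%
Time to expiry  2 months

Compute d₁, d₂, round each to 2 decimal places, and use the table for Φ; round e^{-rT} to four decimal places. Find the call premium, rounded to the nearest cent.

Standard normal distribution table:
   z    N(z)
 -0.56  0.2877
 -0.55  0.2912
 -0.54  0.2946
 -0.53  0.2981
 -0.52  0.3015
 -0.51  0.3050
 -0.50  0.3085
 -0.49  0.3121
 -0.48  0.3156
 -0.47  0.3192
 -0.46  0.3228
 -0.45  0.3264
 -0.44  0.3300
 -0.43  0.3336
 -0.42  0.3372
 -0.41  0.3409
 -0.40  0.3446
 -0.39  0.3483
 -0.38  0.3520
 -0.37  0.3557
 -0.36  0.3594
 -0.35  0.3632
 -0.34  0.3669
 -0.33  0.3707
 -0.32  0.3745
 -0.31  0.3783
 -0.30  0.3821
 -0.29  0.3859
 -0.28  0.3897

σ√T = 0.48·√0.1667 = 0.1960
d₁ = [ln(400/440) + (0.076 + ½·0.48²)·0.1667] / (σ√T) = (-0.0953 + 0.0319) / 0.1960 = -0.3238 which rounds to -0.32
d₂ = -0.3238 − 0.1960 = -0.5197 which rounds to -0.52
e^(−rT) = e^(−0.076·0.1667) = 0.9874
N(d₁) = N(-0.32) = 0.3745;  N(d₂) = N(-0.52) = 0.3015
C = 400·0.3745 − 440·0.9874·0.3015 = 149.8000 − 130.9885 = 18.8115

$18.81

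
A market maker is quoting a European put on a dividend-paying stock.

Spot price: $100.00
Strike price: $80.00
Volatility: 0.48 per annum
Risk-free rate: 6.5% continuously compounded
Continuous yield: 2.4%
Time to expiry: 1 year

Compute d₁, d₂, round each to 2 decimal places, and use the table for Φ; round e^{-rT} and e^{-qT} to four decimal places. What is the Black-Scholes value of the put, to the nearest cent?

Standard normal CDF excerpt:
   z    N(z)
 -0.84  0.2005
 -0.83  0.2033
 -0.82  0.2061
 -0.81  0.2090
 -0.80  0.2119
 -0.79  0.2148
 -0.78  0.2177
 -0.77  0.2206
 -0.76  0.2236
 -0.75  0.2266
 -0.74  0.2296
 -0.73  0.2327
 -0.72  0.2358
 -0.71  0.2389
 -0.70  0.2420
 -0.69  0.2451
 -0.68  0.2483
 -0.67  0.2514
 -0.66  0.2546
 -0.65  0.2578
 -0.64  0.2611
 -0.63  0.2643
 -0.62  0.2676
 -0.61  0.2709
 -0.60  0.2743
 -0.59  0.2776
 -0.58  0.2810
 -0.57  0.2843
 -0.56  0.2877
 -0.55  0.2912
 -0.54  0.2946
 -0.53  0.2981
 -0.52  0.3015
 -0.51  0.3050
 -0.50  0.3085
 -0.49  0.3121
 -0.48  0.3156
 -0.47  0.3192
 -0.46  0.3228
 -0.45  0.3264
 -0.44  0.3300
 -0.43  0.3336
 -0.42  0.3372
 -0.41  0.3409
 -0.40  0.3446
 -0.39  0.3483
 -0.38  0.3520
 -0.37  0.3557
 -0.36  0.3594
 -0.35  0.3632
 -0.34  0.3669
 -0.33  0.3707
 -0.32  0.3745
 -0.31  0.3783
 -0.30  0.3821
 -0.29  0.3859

T = 1;  σ√T = 0.4800
d₁ = [ln(100/80) + (0.065 − 0.024 + 0.48²/2)·1] / 0.4800 = [0.2231 + 0.1562] / 0.4800 = 0.7903 which rounds to 0.79
d₂ = d₁ − σ√T = 0.7903 − 0.4800 = 0.3103 which rounds to 0.31
e^(−qT) = e^(−0.024·1) = 0.9763;  e^(−rT) = e^(−0.065·1) = 0.9371
N(−d₂) = N(-0.31) = 0.3783;  N(−d₁) = N(-0.79) = 0.2148
P = 80·0.9371·0.3783 − 100·0.9763·0.2148 = 28.3604 − 20.9709 = 7.3895

$7.39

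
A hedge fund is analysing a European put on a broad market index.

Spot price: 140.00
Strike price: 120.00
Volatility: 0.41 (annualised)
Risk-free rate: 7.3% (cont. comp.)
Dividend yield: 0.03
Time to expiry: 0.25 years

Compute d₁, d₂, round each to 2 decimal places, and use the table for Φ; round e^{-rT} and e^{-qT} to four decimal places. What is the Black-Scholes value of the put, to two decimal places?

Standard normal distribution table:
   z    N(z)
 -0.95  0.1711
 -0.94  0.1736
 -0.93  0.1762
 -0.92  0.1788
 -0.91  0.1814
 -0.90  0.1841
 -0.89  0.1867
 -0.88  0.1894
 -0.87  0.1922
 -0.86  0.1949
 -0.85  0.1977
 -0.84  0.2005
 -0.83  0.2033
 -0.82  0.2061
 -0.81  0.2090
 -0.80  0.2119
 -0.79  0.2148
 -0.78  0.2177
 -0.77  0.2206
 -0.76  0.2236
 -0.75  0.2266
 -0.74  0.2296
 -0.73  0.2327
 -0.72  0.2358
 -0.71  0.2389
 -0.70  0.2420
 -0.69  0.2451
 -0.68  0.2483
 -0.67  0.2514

3.31

T = 0.25;  σ√T = 0.2050
ln(S/K) + (r − q + σ²/2)T = ln(140/120) + (0.073 − 0.03 + 0.41²/2)·0.25 = 0.1542 + 0.0318 = 0.1859
d₁ = 0.1859 / 0.2050 = 0.9069 ⇒ 0.91
d₂ = d₁ − σ√T = 0.9069 − 0.2050 = 0.7019 ⇒ 0.70
e^(−qT) = e^(−0.03·0.25) = 0.9925;  e^(−rT) = e^(−0.073·0.25) = 0.9819
N(−d₂) = N(-0.70) = 0.2420;  N(−d₁) = N(-0.91) = 0.1814
P = 120·0.9819·0.2420 − 140·0.9925·0.1814 = 28.5144 − 25.2055 = 3.3088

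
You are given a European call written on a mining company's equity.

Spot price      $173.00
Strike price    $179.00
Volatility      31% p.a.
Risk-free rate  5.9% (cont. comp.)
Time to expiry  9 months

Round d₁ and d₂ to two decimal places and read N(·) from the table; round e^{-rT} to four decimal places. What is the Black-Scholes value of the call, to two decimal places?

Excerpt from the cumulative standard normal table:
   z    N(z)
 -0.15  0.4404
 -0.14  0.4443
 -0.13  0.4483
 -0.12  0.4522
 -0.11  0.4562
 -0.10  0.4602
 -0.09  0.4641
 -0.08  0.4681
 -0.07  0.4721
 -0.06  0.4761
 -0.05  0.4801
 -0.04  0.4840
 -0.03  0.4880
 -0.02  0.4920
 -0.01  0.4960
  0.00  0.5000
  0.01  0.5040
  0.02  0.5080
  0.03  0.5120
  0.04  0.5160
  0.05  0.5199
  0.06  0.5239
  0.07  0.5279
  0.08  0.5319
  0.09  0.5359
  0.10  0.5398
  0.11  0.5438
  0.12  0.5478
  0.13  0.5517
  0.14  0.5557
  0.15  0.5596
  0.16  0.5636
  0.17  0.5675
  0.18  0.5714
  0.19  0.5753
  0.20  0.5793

σ√T = 0.31 × 0.8660 = 0.2685
d₁ = [ln(173/179) + (0.059 + ½·0.31²)·0.75] / (σ√T) = (-0.0341 + 0.0803) / 0.2685 = 0.1721 ⇒ 0.17
d₂ = 0.1721 − 0.2685 = -0.0964 ⇒ -0.10
e^(−rT) = e^(−0.059·0.75) = 0.9567
N(d₁) = N(0.17) = 0.5675;  N(d₂) = N(-0.10) = 0.4602
C = 173·0.5675 − 179·0.9567·0.4602 = 98.1775 − 78.8089 = 19.3686

$19.37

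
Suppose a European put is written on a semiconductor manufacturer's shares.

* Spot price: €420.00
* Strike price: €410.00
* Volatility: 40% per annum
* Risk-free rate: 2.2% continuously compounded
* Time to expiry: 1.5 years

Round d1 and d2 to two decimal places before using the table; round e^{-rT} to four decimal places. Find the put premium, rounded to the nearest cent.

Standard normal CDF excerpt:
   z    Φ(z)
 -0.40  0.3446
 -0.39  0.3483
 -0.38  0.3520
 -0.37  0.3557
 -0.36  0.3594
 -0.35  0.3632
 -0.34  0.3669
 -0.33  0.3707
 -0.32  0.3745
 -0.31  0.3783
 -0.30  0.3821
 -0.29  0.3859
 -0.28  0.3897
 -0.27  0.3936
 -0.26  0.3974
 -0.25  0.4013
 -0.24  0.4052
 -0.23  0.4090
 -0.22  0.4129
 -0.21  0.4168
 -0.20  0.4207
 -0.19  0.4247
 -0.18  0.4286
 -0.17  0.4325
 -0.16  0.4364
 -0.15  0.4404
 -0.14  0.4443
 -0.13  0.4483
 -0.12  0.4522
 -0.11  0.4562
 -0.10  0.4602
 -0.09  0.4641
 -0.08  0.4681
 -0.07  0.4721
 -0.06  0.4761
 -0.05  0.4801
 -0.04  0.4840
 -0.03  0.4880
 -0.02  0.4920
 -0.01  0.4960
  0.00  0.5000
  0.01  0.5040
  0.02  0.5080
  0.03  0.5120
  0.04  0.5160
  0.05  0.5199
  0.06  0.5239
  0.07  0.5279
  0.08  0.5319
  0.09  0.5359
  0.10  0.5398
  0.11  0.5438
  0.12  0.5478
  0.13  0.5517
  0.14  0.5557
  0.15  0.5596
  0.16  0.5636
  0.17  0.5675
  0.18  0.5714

€67.90

σ√T = 0.4 × 1.2247 = 0.4899
ln(S/K) + (r + σ²/2)T = ln(420/410) + (0.022 + 0.4²/2)·1.5 = 0.0241 + 0.1530 = 0.1771
d₁ = 0.1771 / 0.4899 = 0.3615 → 0.36
d₂ = d₁ − σ√T = 0.3615 − 0.4899 = -0.1284 → -0.13
exp(−rT) = exp(−0.022·1.5) = 0.9675
N(−d₂) = N(0.13) = 0.5517;  N(−d₁) = N(-0.36) = 0.3594
P = 410·0.9675·0.5517 − 420·0.3594 = 218.8456 − 150.9480 = 67.8976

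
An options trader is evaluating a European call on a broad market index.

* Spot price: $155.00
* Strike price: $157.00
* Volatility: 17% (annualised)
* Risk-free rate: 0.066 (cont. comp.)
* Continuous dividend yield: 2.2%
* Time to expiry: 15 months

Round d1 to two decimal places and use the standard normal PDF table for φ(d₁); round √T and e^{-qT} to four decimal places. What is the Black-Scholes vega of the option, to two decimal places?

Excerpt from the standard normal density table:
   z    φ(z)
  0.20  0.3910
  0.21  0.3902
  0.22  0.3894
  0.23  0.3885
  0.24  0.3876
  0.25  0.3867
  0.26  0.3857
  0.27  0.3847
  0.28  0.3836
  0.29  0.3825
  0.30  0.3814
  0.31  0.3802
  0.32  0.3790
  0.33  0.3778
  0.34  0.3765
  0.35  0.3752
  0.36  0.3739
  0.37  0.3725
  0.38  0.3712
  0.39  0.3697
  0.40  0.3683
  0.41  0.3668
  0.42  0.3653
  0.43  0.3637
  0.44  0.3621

63.90

σ√T = 0.17·√1.25 = 0.1901
d₁ = [ln(155/157) + (0.066 − 0.022 + 0.17²/2)·1.25] / 0.1901 = [-0.0128 + 0.0731] / 0.1901 = 0.3170 ≈ 0.32
√T = √1.25 = 1.1180
φ(d₁) = φ(0.32) = 0.3790
exp(−qT) = exp(−0.022·1.25) = 0.9729
vega = S·exp(−qT)·φ(d₁)·√T = 155·0.9729·0.3790·1.1180 = 63.8971
(Vega is the same for a European call and put with the same parameters.)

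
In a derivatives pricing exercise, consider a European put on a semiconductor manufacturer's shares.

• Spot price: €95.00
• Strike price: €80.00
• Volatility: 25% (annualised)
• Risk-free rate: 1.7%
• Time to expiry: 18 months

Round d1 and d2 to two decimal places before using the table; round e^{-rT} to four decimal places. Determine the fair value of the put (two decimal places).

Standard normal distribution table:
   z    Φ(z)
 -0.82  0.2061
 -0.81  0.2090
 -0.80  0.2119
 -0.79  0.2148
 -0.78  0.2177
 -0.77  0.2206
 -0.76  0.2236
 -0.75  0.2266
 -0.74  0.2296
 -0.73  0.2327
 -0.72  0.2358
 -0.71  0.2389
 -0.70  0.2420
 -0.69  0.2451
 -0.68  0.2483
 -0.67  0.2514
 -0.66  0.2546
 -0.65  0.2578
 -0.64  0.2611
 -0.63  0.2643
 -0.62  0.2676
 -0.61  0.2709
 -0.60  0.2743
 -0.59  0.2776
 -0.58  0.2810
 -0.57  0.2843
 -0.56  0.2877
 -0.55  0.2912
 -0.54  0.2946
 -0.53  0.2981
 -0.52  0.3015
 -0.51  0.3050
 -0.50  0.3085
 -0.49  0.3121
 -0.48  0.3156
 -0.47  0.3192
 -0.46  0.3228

€4.21

T = 1.5;  σ√T = 0.3062
ln(S/K) + (r + σ²/2)T = ln(95/80) + (0.017 + 0.25²/2)·1.5 = 0.1719 + 0.0724 = 0.2442
d₁ = 0.2442 / 0.3062 = 0.7976 ≈ 0.80
d₂ = d₁ − σ√T = 0.7976 − 0.3062 = 0.4915 ≈ 0.49
e^(−rT) = e^(−0.017·1.5) = 0.9748
N(−d₂) = N(-0.49) = 0.3121;  N(−d₁) = N(-0.80) = 0.2119
P = 80·0.9748·0.3121 − 95·0.2119 = 24.3388 − 20.1305 = 4.2083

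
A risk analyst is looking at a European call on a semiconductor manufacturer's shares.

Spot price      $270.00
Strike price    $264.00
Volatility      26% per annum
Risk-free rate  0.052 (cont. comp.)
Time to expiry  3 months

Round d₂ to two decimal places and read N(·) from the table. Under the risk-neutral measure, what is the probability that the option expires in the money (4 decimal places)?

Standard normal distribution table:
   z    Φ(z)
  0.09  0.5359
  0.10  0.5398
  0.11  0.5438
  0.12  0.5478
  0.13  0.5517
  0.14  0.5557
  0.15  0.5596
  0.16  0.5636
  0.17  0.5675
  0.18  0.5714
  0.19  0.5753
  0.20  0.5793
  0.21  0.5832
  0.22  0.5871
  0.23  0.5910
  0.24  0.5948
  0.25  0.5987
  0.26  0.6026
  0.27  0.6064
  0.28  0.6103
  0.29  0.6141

σ√T = 0.26 × 0.5000 = 0.1300
d₁ = [ln(270/264) + (0.052 + 0.26²/2)·0.25] / 0.1300 = [0.0225 + 0.0215] / 0.1300 = 0.3379 → 0.34
d₂ = d₁ − σ√T = 0.3379 − 0.1300 = 0.2079 → 0.21
Pr(exercise) under Q = N(d₂) = 0.5832

0.5832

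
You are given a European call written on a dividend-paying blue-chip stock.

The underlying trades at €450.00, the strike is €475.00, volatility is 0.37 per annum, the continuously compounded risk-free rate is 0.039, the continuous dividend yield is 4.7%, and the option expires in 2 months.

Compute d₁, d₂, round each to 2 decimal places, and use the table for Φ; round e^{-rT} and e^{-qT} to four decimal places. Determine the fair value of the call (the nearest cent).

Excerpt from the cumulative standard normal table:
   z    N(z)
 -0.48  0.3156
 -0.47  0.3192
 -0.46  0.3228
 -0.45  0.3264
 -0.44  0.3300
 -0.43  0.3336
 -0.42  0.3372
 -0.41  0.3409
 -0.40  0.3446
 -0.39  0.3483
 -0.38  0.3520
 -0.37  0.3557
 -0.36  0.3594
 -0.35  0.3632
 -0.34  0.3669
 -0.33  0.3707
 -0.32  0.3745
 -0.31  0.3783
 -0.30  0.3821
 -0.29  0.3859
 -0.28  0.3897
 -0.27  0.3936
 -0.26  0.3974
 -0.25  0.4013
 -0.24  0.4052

σ√T = 0.37·√0.1667 = 0.1511
d₁ = [ln(450/475) + (0.039 − 0.047 + ½·0.37²)·0.1667] / (σ√T) = (-0.0541 + 0.0101) / 0.1511 = -0.2912 which rounds to -0.29
d₂ = -0.2912 − 0.1511 = -0.4423 which rounds to -0.44
exp(−qT) = exp(−0.047·0.1667) = 0.9922;  exp(−rT) = exp(−0.039·0.1667) = 0.9935
N(d₁) = N(-0.29) = 0.3859;  N(d₂) = N(-0.44) = 0.3300
C = 450·0.9922·0.3859 − 475·0.9935·0.3300 = 172.3005 − 155.7311 = 16.5694

€16.57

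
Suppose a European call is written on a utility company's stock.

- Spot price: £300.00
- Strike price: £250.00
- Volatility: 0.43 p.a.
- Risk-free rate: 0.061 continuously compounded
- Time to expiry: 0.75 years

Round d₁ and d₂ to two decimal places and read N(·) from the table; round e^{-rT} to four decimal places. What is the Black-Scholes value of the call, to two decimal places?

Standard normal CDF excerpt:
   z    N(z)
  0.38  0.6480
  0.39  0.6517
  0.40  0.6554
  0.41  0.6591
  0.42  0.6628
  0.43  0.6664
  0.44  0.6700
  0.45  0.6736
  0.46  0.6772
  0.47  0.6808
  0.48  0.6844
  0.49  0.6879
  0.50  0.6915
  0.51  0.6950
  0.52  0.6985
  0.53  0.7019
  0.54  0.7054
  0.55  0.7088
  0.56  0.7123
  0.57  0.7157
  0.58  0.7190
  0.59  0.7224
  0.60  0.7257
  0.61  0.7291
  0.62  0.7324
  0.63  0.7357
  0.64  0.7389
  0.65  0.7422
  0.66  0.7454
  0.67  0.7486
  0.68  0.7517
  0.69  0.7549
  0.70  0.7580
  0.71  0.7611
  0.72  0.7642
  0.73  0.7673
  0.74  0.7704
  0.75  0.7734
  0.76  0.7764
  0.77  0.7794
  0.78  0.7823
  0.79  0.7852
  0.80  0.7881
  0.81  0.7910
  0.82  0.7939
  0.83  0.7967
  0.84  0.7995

£77.28

σ√T = 0.43 × 0.8660 = 0.3724
d₁ = [ln(300/250) + (0.061 + 0.43²/2)·0.75] / 0.3724 = [0.1823 + 0.1151] / 0.3724 = 0.7986 → 0.80
d₂ = d₁ − σ√T = 0.7986 − 0.3724 = 0.4263 → 0.43
e^(−rT) = e^(−0.061·0.75) = 0.9553
N(d₁) = N(0.80) = 0.7881;  N(d₂) = N(0.43) = 0.6664
C = 300·0.7881 − 250·0.9553·0.6664 = 236.4300 − 159.1530 = 77.2770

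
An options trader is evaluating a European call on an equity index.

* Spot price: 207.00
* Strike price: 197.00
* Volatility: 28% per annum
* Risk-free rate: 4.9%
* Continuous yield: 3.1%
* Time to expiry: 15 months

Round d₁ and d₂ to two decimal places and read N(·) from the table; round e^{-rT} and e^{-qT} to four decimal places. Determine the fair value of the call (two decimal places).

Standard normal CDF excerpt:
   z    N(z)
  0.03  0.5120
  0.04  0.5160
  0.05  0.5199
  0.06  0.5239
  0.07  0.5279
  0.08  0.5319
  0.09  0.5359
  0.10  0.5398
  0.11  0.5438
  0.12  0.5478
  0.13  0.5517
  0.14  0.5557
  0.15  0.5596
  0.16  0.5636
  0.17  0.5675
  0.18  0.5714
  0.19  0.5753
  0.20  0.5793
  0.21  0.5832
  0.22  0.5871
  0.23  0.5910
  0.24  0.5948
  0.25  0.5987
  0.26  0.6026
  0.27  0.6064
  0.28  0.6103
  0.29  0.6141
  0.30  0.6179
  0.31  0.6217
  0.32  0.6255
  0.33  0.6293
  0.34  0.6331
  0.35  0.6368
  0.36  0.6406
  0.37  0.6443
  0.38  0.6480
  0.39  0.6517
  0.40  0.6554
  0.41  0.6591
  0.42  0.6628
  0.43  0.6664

31.96

T = 1.25;  σ√T = 0.3130
ln(S/K) + (r − q + σ²/2)T = ln(207/197) + (0.049 − 0.031 + 0.28²/2)·1.25 = 0.0495 + 0.0715 = 0.1210
d₁ = 0.1210 / 0.3130 = 0.3866 ⇒ 0.39
d₂ = d₁ − σ√T = 0.3866 − 0.3130 = 0.0735 ⇒ 0.07
e^(−qT) = e^(−0.031·1.25) = 0.9620;  e^(−rT) = e^(−0.049·1.25) = 0.9406
C = 207·0.9620·N(0.39) − 197·0.9406·N(0.07) = 207·0.9620·0.6517 − 197·0.9406·0.5279 = 129.7756 − 97.8189 = 31.9567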